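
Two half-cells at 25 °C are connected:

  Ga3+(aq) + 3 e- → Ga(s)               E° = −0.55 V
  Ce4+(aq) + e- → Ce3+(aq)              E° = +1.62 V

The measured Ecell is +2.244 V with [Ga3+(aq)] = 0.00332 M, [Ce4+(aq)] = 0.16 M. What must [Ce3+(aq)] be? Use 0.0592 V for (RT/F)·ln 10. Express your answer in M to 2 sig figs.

0.060 M

The Ce⁴⁺/Ce³⁺ couple has the larger reduction potential, so it is the cathode: E°cell = +1.62 − (−0.55) = +2.17 V and n = 3.
From the Nernst equation, log Q = n(E° − E)/0.0592 = 3·(+2.17 − (+2.244))/0.0592 = −3.750.
For 3 Ce4+(aq) + Ga(s) → 3 Ce3+(aq) + Ga3+(aq), the reaction quotient is Q = ([Ce3+(aq)]^3·[Ga3+(aq)]) / [Ce4+(aq)]^3.
Isolating [Ce3+(aq)] in Q = 10^{−3.750} yields log [Ce3+(aq)] = −1.220, i.e. 0.060 M.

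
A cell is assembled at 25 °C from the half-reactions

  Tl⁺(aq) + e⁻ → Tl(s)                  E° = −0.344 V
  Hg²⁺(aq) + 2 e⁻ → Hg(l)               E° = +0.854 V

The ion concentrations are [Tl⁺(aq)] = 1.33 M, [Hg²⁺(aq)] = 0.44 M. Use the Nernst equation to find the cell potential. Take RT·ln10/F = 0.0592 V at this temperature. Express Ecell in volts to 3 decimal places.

+1.180 V

The Hg²⁺/Hg couple has the more positive E°, so it is the cathode; Tl⁺/Tl is the anode.
E°cell = +0.854 − (−0.344) = +1.198 V, with n = 2 electrons transferred.
Balancing gives Hg²⁺(aq) + 2 Tl(s) → Hg(l) + 2 Tl⁺(aq); hence Q = [Tl⁺(aq)]^2 / [Hg²⁺(aq)] = 4.02 (log Q = 0.604).
By the Nernst equation, E = +1.198 − (0.0592/2)·(0.604) = +1.180 V.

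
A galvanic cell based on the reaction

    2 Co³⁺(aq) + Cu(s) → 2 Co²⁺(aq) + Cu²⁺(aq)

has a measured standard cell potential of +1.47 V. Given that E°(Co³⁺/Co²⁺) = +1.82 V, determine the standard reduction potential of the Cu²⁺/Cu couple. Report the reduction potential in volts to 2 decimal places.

In the reaction as written the Co³⁺/Co²⁺ couple is reduced (cathode) and Cu²⁺/Cu is oxidized (anode), so E°cell = E°(Co³⁺/Co²⁺) − E°(Cu²⁺/Cu).
E°(Cu²⁺/Cu) = E°(cathode) − E°cell = +1.82 − (+1.47) = +0.35 V.

+0.35 V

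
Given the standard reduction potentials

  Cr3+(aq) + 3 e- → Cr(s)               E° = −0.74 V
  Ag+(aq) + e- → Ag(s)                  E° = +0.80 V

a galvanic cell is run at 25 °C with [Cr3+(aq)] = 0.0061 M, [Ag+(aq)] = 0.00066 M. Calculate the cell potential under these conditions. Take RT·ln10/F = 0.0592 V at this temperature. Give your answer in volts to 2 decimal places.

Ag⁺/Ag is reduced (cathode, E° = +0.80 V) and Cr³⁺/Cr is oxidized (anode).
E°cell = E°cat − E°an = +0.80 − (−0.74) = +1.54 V; n = 3.
Balancing gives 3 Ag+(aq) + Cr(s) → 3 Ag(s) + Cr3+(aq); hence Q = [Cr3+(aq)] / [Ag+(aq)]^3 = 2.12×10^7 (log Q = 7.327).
By the Nernst equation, E = +1.54 − (0.0592/3)·(7.327) = +1.40 V.

+1.40 V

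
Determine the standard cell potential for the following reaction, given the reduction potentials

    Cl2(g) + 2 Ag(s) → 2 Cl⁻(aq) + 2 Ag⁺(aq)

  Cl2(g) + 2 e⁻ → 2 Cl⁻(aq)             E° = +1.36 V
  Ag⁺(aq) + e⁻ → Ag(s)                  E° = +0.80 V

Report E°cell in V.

+0.56 V

Cl2(g) gains electrons, so the Cl₂/Cl⁻ couple is the cathode; the Ag⁺/Ag couple is the anode.
E°cell = E°(cathode) − E°(anode) = +1.36 − (+0.80) = +0.56 V.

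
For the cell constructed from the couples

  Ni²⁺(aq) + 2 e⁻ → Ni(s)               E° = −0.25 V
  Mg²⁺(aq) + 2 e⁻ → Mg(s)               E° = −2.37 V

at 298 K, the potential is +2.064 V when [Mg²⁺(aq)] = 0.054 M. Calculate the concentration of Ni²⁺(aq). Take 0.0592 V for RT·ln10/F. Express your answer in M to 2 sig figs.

0.00069 M

With Ni²⁺/Ni at the cathode and Mg²⁺/Mg at the anode, E°cell = −0.25 − (−2.37) = +2.12 V (n = 2).
Since E = E° − (0.0592/n)·log Q, log Q = n(E° − E)/0.0592 = 1.892.
The balanced reaction is Ni²⁺(aq) + Mg(s) → Ni(s) + Mg²⁺(aq), so Q = [Mg²⁺(aq)] / [Ni²⁺(aq)].
Substituting the known concentrations and solving, log [Ni²⁺(aq)] = −3.160 and [Ni²⁺(aq)] = 0.00069 M.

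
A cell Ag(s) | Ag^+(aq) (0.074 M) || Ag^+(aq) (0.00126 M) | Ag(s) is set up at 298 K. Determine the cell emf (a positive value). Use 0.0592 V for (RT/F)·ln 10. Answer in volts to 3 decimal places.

0.105 V

For a concentration cell E°cell = 0, since both electrodes use the same couple.
The compartment with the higher Ag^+(aq) concentration (0.074 M) acts as the cathode; ions are reduced there and produced at the dilute (0.00126 M) anode.
With n = 1, Ecell = −(0.0592/1)·log([dilute]/[conc]) = −(0.0592/1)·log(0.00126/0.074) = +0.105 V.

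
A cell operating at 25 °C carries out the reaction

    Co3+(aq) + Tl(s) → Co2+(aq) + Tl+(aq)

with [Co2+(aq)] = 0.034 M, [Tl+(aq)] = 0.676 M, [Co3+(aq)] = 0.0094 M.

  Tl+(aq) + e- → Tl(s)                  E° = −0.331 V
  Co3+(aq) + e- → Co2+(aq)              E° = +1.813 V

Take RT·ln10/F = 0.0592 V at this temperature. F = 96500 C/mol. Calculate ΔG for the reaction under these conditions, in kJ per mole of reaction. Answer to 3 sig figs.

The standard cell potential is +1.813 − (−0.331) = +2.144 V, with n = 1 electron in the balanced equation.
Here Q = ([Co2+(aq)]·[Tl+(aq)]) / [Co3+(aq)] = 2.45 (log Q = 0.388), giving E = +2.144 − (0.0592/1)·(0.388) = +2.1210 V.
ΔG = −nFE = −(1)(96500)(+2.1210) J/mol = −205 kJ/mol.

−205 kJ/mol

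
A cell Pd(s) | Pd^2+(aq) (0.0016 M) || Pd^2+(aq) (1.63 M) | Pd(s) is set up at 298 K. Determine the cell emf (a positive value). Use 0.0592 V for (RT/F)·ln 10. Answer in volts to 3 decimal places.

For a concentration cell E°cell = 0, since both electrodes use the same couple.
The compartment with the higher Pd^2+(aq) concentration (1.63 M) acts as the cathode; ions are reduced there and produced at the dilute (0.0016 M) anode.
With n = 2, Ecell = −(0.0592/2)·log([dilute]/[conc]) = −(0.0592/2)·log(0.0016/1.63) = +0.089 V.

0.089 V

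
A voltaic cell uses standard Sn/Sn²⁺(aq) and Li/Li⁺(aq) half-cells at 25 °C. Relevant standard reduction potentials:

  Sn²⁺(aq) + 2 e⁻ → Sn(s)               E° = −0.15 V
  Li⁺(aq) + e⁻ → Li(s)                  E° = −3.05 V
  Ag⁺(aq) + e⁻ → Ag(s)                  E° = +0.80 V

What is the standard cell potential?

The Sn²⁺/Sn couple has the higher E°, so Sn ion is reduced (cathode) and Li is oxidized (anode).
E°cell = E°(cathode) − E°(anode) = −0.15 − (−3.05) = +2.90 V.

+2.90 V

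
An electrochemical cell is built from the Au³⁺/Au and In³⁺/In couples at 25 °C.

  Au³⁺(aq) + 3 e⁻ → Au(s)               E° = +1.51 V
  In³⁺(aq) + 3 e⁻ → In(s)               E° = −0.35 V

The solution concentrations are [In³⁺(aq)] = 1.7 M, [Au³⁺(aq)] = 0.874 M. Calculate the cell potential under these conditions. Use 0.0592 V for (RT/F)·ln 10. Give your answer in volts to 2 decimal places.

+1.85 V

Au³⁺/Au is reduced (cathode, E° = +1.51 V) and In³⁺/In is oxidized (anode).
The standard potential is +1.51 − (−0.35) = +1.86 V and the balanced reaction transfers n = 3 electrons.
The balanced reaction is Au³⁺(aq) + In(s) → Au(s) + In³⁺(aq), so Q = [In³⁺(aq)] / [Au³⁺(aq)] = 1.95 and log Q = 0.289.
E = E° − (0.0592/n)·log Q = +1.86 − (0.0592/3)(0.289) = +1.85 V.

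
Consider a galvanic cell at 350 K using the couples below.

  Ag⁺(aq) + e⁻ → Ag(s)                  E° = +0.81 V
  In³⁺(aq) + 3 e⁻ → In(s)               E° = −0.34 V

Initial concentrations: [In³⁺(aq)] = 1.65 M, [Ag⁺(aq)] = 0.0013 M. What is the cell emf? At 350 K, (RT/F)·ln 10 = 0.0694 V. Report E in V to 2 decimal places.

Since E°(Ag⁺/Ag) > E°(In³⁺/In), Ag⁺/Ag serves as the cathode.
E°cell = +0.81 − (−0.34) = +1.15 V, with n = 3 electrons transferred.
Balancing gives 3 Ag⁺(aq) + In(s) → 3 Ag(s) + In³⁺(aq); hence Q = [In³⁺(aq)] / [Ag⁺(aq)]^3 = 7.51×10^8 (log Q = 8.876).
By the Nernst equation, E = +1.15 − (0.0694/3)·(8.876) = +0.94 V.

+0.94 V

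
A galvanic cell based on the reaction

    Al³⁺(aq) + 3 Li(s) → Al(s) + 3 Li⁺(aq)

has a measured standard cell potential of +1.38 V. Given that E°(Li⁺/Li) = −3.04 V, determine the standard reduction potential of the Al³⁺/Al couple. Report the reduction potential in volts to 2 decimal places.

−1.66 V

In the reaction as written the Al³⁺/Al couple is reduced (cathode) and Li⁺/Li is oxidized (anode), so E°cell = E°(Al³⁺/Al) − E°(Li⁺/Li).
E°(Al³⁺/Al) = E°cell + E°(anode) = +1.38 + (−3.04) = −1.66 V.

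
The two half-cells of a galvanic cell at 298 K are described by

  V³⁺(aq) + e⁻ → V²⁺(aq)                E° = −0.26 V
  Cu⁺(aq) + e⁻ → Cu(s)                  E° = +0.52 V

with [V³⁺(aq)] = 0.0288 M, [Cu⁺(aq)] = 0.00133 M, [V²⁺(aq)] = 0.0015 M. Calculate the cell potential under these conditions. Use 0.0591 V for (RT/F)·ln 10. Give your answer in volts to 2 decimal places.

Cu⁺/Cu is reduced (cathode, E° = +0.52 V) and V³⁺/V²⁺ is oxidized (anode).
E°cell = +0.52 − (−0.26) = +0.78 V, with n = 1 electron transferred.
For the overall reaction Cu⁺(aq) + V²⁺(aq) → Cu(s) + V³⁺(aq), Q = [V³⁺(aq)] / ([Cu⁺(aq)]·[V²⁺(aq)]) = 1.44×10^4, giving log Q = 4.159.
By the Nernst equation, E = +0.78 − (0.0591/1)·(4.159) = +0.53 V.

+0.53 V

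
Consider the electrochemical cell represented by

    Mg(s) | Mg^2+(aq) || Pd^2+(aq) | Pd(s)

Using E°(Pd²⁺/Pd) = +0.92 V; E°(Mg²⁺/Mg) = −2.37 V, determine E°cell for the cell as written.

+3.29 V

By convention the left-hand electrode in cell notation is the anode (oxidation) and the right-hand electrode is the cathode (reduction).
E°cell = E°(right) − E°(left) = +0.92 − (−2.37) = +3.29 V.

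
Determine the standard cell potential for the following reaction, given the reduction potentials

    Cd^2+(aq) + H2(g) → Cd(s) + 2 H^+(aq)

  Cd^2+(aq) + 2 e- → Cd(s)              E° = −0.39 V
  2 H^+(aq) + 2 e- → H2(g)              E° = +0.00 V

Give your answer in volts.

In the reaction as written, Cd^2+(aq) is reduced (cathode) and H^+(aq) is produced by oxidation at the anode.
E°cell = E°(cathode) − E°(anode) = −0.39 − (+0.00) = −0.39 V.
The negative E°cell means the reaction is non-spontaneous in the direction written.

−0.39 V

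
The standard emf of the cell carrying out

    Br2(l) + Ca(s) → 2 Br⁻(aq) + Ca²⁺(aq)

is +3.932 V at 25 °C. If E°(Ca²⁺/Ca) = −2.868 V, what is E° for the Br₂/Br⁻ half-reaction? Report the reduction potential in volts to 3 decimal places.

In the reaction as written the Br₂/Br⁻ couple is reduced (cathode) and Ca²⁺/Ca is oxidized (anode), so E°cell = E°(Br₂/Br⁻) − E°(Ca²⁺/Ca).
E°(Br₂/Br⁻) = E°cell + E°(anode) = +3.932 + (−2.868) = +1.064 V.

+1.064 V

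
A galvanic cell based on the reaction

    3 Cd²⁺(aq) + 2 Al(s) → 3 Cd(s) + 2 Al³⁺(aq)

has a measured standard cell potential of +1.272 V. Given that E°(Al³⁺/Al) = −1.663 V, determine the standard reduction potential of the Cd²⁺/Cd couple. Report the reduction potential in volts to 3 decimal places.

In the reaction as written the Cd²⁺/Cd couple is reduced (cathode) and Al³⁺/Al is oxidized (anode), so E°cell = E°(Cd²⁺/Cd) − E°(Al³⁺/Al).
E°(Cd²⁺/Cd) = E°cell + E°(anode) = +1.272 + (−1.663) = −0.391 V.

−0.391 V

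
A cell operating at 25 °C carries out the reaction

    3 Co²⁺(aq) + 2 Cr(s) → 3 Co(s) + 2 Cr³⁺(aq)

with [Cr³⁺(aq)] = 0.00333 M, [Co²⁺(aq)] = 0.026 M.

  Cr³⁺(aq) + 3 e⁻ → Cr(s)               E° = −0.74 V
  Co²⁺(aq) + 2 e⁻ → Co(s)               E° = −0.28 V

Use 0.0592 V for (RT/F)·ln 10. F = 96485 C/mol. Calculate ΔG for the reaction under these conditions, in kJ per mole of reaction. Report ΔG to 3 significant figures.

−267 kJ/mol

E°cell = −0.28 − (−0.74) = +0.46 V; the balanced reaction transfers n = 6 electrons.
Q = [Cr³⁺(aq)]^2 / [Co²⁺(aq)]^3 = 0.631, so log Q = −0.200 and E = +0.46 − (0.0592/6)(−0.200) = +0.4620 V.
ΔG = −nFE = −(6)(96485)(+0.4620) J/mol = −267 kJ/mol.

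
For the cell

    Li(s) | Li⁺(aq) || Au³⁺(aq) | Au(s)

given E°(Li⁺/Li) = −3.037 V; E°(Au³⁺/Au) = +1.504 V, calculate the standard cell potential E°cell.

By convention the left-hand electrode in cell notation is the anode (oxidation) and the right-hand electrode is the cathode (reduction).
E°cell = E°(right) − E°(left) = +1.504 − (−3.037) = +4.541 V.

+4.541 V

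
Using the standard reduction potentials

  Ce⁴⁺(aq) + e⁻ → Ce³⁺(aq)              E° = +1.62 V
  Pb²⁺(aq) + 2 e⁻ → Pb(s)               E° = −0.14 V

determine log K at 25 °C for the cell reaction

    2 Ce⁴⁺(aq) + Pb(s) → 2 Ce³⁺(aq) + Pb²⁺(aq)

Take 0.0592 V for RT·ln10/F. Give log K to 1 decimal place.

log K = 59.5

The Ce⁴⁺/Ce³⁺ couple is reduced (cathode); E°cell = +1.62 − (−0.14) = +1.76 V with n = 2.
At equilibrium E = 0, so log K = nE°cell / 0.0592 = (2)(+1.76) / 0.0592 = 59.5.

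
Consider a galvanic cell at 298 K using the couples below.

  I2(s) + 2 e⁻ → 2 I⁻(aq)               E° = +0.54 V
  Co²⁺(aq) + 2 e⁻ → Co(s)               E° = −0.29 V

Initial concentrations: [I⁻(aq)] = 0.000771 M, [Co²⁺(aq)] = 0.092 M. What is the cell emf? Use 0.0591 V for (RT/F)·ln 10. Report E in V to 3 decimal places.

The I₂/I⁻ couple has the more positive E°, so it is the cathode; Co²⁺/Co is the anode.
E°cell = +0.54 − (−0.29) = +0.83 V, with n = 2 electrons transferred.
For the overall reaction I2(s) + Co(s) → 2 I⁻(aq) + Co²⁺(aq), Q = [I⁻(aq)]^2·[Co²⁺(aq)] = 5.47×10^−8, giving log Q = −7.262.
By the Nernst equation, E = +0.83 − (0.0591/2)·(−7.262) = +1.045 V.

+1.045 V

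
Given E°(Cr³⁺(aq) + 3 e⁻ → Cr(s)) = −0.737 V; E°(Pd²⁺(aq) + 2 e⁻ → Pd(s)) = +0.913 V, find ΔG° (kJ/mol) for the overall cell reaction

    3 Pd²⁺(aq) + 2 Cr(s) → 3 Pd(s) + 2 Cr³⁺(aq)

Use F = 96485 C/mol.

−955 kJ/mol

In the reaction as written Pd²⁺(aq) is reduced, so the Pd²⁺/Pd couple is the cathode and Cr³⁺/Cr is the anode.
E°cell = +0.913 − (−0.737) = +1.650 V; balancing electrons gives n = 6.
ΔG° = −nFE°cell = −(6)(96485)(+1.650) J/mol = −955 kJ/mol.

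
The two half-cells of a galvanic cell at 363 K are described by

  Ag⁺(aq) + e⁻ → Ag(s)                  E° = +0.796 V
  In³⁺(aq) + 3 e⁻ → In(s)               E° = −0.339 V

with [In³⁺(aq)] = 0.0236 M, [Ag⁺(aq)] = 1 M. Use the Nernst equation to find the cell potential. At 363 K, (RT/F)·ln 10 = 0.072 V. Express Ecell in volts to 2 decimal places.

Ag⁺/Ag is reduced (cathode, E° = +0.796 V) and In³⁺/In is oxidized (anode).
E°cell = +0.796 − (−0.339) = +1.135 V, with n = 3 electrons transferred.
The balanced reaction is 3 Ag⁺(aq) + In(s) → 3 Ag(s) + In³⁺(aq), so Q = [In³⁺(aq)] / [Ag⁺(aq)]^3 = 0.0236 and log Q = −1.627.
E = E° − (0.072/n)·log Q = +1.135 − (0.072/3)(−1.627) = +1.17 V.

+1.17 V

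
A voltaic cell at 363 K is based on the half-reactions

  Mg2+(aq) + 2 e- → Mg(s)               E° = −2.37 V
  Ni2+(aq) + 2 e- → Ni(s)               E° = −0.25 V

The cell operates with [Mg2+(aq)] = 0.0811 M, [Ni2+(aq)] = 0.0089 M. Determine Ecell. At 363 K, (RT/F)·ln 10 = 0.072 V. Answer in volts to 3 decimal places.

+2.085 V

Since E°(Ni²⁺/Ni) > E°(Mg²⁺/Mg), Ni²⁺/Ni serves as the cathode.
The standard potential is −0.25 − (−2.37) = +2.12 V and the balanced reaction transfers n = 2 electrons.
The balanced reaction is Ni2+(aq) + Mg(s) → Ni(s) + Mg2+(aq), so Q = [Mg2+(aq)] / [Ni2+(aq)] = 9.11 and log Q = 0.960.
Applying E = E° − (RT ln10/nF)·log Q gives +2.12 − (0.072/2)(0.960) = +2.085 V.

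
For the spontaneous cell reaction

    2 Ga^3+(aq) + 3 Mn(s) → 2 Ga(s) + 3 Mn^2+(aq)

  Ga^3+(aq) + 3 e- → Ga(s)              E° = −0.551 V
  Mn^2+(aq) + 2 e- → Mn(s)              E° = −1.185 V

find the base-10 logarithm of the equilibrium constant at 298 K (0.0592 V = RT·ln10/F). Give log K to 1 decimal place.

log K = 64.3

The Ga³⁺/Ga couple is reduced (cathode); E°cell = −0.551 − (−1.185) = +0.634 V with n = 6.
At equilibrium E = 0, so log K = nE°cell / 0.0592 = (6)(+0.634) / 0.0592 = 64.3.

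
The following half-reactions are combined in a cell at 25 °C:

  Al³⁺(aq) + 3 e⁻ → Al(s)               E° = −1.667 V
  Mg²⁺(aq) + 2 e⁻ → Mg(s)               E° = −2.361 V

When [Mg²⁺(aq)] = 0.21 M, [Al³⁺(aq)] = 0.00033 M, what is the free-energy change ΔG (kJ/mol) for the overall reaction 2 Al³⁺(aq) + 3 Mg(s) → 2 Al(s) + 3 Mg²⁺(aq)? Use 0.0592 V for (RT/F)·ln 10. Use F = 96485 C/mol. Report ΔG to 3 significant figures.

−374 kJ/mol

E°cell = −1.667 − (−2.361) = +0.694 V; the balanced reaction transfers n = 6 electrons.
Here Q = [Mg²⁺(aq)]^3 / [Al³⁺(aq)]^2 = 8.5×10^4 (log Q = 4.930), giving E = +0.694 − (0.0592/6)·(4.930) = +0.6454 V.
Finally ΔG = −nFE = −(6)(96485 C/mol)(+0.6454 V) = −374 kJ/mol.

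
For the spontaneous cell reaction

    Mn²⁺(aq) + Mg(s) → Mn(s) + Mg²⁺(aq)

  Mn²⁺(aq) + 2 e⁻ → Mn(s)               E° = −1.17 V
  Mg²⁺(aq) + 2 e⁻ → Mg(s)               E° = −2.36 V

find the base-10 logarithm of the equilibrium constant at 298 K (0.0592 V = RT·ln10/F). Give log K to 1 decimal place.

log K = 40.2

The Mn²⁺/Mn couple is reduced (cathode); E°cell = −1.17 − (−2.36) = +1.19 V with n = 2.
At equilibrium E = 0, so log K = nE°cell / 0.0592 = (2)(+1.19) / 0.0592 = 40.2.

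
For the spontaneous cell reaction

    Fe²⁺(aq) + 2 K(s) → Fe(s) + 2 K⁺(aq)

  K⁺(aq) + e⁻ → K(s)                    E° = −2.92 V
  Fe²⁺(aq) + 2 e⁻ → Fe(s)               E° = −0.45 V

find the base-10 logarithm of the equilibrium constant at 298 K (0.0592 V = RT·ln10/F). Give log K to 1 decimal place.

The Fe²⁺/Fe couple is reduced (cathode); E°cell = −0.45 − (−2.92) = +2.47 V with n = 2.
At equilibrium E = 0, so log K = nE°cell / 0.0592 = (2)(+2.47) / 0.0592 = 83.4.

log K = 83.4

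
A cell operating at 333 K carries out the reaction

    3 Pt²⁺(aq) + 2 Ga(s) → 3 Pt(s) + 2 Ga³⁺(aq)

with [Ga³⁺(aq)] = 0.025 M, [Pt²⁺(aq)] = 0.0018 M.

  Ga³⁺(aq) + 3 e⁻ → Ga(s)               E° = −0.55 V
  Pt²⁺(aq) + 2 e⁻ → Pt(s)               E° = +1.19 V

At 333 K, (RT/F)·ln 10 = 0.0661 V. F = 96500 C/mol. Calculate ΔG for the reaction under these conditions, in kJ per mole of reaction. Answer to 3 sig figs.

The standard cell potential is +1.19 − (−0.55) = +1.74 V, with n = 6 electrons in the balanced equation.
Q = [Ga³⁺(aq)]^2 / [Pt²⁺(aq)]^3 = 1.07×10^5, so log Q = 5.030 and E = +1.74 − (0.0661/6)(5.030) = +1.6846 V.
ΔG = −nFE = −(6)(96500)(+1.6846) J/mol = −975 kJ/mol.

−975 kJ/mol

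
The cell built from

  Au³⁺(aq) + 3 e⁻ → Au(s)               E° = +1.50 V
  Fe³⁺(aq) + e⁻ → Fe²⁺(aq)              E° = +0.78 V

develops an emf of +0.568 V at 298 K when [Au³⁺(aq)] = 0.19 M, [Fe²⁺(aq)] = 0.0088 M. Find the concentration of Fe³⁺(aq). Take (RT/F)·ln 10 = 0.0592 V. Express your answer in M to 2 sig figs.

1.9 M

With Au³⁺/Au at the cathode and Fe³⁺/Fe²⁺ at the anode, E°cell = +1.50 − (+0.78) = +0.72 V (n = 3).
Rearranging E = E° − (0.0592/n)·log Q gives log Q = 3(+0.72 − (+0.568))/0.0592 = 7.703.
The balanced reaction is Au³⁺(aq) + 3 Fe²⁺(aq) → Au(s) + 3 Fe³⁺(aq), so Q = [Fe³⁺(aq)]^3 / ([Au³⁺(aq)]·[Fe²⁺(aq)]^3).
Isolating [Fe³⁺(aq)] in Q = 10^{7.703} yields log [Fe³⁺(aq)] = 0.272, i.e. 1.9 M.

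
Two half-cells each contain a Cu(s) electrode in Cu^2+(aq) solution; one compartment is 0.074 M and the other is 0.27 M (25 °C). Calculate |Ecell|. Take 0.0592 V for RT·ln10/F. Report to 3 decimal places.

0.017 V

For a concentration cell E°cell = 0, since both electrodes use the same couple.
The compartment with the higher Cu^2+(aq) concentration (0.27 M) acts as the cathode; ions are reduced there and produced at the dilute (0.074 M) anode.
With n = 2, Ecell = −(0.0592/2)·log([dilute]/[conc]) = −(0.0592/2)·log(0.074/0.27) = +0.017 V.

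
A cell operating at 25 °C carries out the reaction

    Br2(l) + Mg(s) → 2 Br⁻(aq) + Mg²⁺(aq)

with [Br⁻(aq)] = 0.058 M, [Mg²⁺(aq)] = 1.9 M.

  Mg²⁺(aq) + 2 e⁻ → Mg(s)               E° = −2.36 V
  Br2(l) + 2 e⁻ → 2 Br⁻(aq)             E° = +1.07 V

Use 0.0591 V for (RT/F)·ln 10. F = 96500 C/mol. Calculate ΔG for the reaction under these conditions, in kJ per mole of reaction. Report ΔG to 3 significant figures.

−674 kJ/mol

With Br₂/Br⁻ reduced at the cathode, E°cell = +1.07 − (−2.36) = +3.43 V and n = 2.
Q = [Br⁻(aq)]^2·[Mg²⁺(aq)] = 0.00639, so log Q = −2.194 and E = +3.43 − (0.0591/2)(−2.194) = +3.4948 V.
ΔG = −nFE = −(2)(96500)(+3.4948) J/mol = −674 kJ/mol.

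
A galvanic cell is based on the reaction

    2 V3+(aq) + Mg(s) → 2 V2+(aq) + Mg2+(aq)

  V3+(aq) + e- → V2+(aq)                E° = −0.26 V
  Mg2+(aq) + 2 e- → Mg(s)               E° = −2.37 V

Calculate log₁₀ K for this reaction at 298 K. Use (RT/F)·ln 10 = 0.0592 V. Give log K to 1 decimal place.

The V³⁺/V²⁺ couple is reduced (cathode); E°cell = −0.26 − (−2.37) = +2.11 V with n = 2.
At equilibrium E = 0, so log K = nE°cell / 0.0592 = (2)(+2.11) / 0.0592 = 71.3.

log K = 71.3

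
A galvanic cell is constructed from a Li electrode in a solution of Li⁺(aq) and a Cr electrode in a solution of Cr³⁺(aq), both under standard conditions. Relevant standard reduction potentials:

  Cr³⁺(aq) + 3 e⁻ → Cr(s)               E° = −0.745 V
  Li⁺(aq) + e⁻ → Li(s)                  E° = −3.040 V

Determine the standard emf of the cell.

+2.295 V

The Cr³⁺/Cr couple has the higher E°, so Cr ion is reduced (cathode) and Li is oxidized (anode).
E°cell = E°(cathode) − E°(anode) = −0.745 − (−3.040) = +2.295 V.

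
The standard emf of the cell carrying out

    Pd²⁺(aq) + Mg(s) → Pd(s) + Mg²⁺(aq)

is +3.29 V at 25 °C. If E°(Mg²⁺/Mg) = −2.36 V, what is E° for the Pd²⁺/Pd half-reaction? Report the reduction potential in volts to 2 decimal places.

+0.93 V

In the reaction as written the Pd²⁺/Pd couple is reduced (cathode) and Mg²⁺/Mg is oxidized (anode), so E°cell = E°(Pd²⁺/Pd) − E°(Mg²⁺/Mg).
E°(Pd²⁺/Pd) = E°cell + E°(anode) = +3.29 + (−2.36) = +0.93 V.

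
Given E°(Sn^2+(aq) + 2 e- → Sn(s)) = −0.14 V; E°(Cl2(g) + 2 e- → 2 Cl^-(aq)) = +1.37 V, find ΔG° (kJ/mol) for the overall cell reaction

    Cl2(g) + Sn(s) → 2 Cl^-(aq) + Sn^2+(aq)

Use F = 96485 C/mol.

−291 kJ/mol

In the reaction as written Cl2(g) is reduced, so the Cl₂/Cl⁻ couple is the cathode and Sn²⁺/Sn is the anode.
E°cell = +1.37 − (−0.14) = +1.51 V; balancing electrons gives n = 2.
ΔG° = −nFE°cell = −(2)(96485)(+1.51) J/mol = −291 kJ/mol.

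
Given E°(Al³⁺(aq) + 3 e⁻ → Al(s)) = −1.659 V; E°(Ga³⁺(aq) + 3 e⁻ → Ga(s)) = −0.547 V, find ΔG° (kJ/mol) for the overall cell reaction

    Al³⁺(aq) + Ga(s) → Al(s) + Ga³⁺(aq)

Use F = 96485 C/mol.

+322 kJ/mol

In the reaction as written Al³⁺(aq) is reduced, so the Al³⁺/Al couple is the cathode and Ga³⁺/Ga is the anode.
E°cell = −1.659 − (−0.547) = −1.112 V; balancing electrons gives n = 3.
ΔG° = −nFE°cell = −(3)(96485)(−1.112) J/mol = +322 kJ/mol.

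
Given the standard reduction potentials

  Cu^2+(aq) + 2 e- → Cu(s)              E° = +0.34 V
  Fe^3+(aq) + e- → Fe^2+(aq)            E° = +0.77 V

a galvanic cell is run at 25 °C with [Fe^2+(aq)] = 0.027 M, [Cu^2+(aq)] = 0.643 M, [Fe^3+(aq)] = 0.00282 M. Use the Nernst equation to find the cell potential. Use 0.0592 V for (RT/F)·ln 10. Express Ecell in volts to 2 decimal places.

+0.38 V

Since E°(Fe³⁺/Fe²⁺) > E°(Cu²⁺/Cu), Fe³⁺/Fe²⁺ serves as the cathode.
The standard potential is +0.77 − (+0.34) = +0.43 V and the balanced reaction transfers n = 2 electrons.
Balancing gives 2 Fe^3+(aq) + Cu(s) → 2 Fe^2+(aq) + Cu^2+(aq); hence Q = ([Fe^2+(aq)]^2·[Cu^2+(aq)]) / [Fe^3+(aq)]^2 = 58.9 (log Q = 1.770).
By the Nernst equation, E = +0.43 − (0.0592/2)·(1.770) = +0.38 V.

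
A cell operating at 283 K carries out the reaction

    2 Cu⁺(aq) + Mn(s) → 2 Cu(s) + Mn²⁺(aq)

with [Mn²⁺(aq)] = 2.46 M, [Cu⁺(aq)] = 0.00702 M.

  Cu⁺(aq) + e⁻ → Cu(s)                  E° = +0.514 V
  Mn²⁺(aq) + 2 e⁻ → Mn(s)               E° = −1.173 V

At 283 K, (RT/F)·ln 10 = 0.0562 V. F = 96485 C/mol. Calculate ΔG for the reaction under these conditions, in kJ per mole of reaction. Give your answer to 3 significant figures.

−300 kJ/mol

With Cu⁺/Cu reduced at the cathode, E°cell = +0.514 − (−1.173) = +1.687 V and n = 2.
Q = [Mn²⁺(aq)] / [Cu⁺(aq)]^2 = 4.99×10^4, so log Q = 4.698 and E = +1.687 − (0.0562/2)(4.698) = +1.5550 V.
ΔG = −nFE = −(2)(96485)(+1.5550) J/mol = −300 kJ/mol.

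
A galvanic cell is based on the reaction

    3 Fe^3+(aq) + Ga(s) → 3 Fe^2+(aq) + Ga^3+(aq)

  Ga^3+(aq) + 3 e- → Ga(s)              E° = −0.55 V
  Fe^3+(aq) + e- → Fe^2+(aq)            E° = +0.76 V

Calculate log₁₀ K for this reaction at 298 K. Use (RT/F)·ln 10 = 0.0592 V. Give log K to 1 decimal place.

The Fe³⁺/Fe²⁺ couple is reduced (cathode); E°cell = +0.76 − (−0.55) = +1.31 V with n = 3.
At equilibrium E = 0, so log K = nE°cell / 0.0592 = (3)(+1.31) / 0.0592 = 66.4.

log K = 66.4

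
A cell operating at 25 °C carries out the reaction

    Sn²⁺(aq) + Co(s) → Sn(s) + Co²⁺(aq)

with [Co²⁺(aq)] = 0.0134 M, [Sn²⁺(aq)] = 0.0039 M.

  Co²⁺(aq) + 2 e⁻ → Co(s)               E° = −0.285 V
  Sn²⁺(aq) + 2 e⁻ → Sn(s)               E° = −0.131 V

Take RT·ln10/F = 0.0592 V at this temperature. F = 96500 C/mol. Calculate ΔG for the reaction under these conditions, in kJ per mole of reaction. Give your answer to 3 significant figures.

−26.7 kJ/mol

The standard cell potential is −0.131 − (−0.285) = +0.154 V, with n = 2 electrons in the balanced equation.
The reaction quotient is [Co²⁺(aq)] / [Sn²⁺(aq)] = 3.44; by Nernst, E = +0.154 − (0.0592/2)(0.536) = +0.1381 V.
ΔG = −nFE = −(2)(96500)(+0.1381) J/mol = −26.7 kJ/mol.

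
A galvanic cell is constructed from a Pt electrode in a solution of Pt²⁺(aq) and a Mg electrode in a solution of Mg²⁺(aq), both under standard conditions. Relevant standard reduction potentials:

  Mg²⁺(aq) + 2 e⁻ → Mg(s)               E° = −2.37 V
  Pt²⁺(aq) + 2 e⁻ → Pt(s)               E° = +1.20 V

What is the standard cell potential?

+3.57 V

The Pt²⁺/Pt couple has the higher E°, so Pt ion is reduced (cathode) and Mg is oxidized (anode).
E°cell = E°(cathode) − E°(anode) = +1.20 − (−2.37) = +3.57 V.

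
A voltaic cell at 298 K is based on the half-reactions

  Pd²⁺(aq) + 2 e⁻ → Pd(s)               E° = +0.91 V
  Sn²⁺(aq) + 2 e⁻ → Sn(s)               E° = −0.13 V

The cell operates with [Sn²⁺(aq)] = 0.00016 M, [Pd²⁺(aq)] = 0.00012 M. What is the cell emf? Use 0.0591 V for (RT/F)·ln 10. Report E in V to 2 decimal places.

Since E°(Pd²⁺/Pd) > E°(Sn²⁺/Sn), Pd²⁺/Pd serves as the cathode.
E°cell = +0.91 − (−0.13) = +1.04 V, with n = 2 electrons transferred.
The balanced reaction is Pd²⁺(aq) + Sn(s) → Pd(s) + Sn²⁺(aq), so Q = [Sn²⁺(aq)] / [Pd²⁺(aq)] = 1.33 and log Q = 0.125.
E = E° − (0.0591/n)·log Q = +1.04 − (0.0591/2)(0.125) = +1.04 V.

+1.04 V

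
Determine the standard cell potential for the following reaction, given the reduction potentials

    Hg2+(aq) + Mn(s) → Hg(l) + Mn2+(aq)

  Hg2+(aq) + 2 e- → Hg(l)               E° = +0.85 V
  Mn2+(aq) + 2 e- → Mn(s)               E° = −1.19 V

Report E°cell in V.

Hg2+(aq) gains electrons, so the Hg²⁺/Hg couple is the cathode; the Mn²⁺/Mn couple is the anode.
E°cell = E°(cathode) − E°(anode) = +0.85 − (−1.19) = +2.04 V.

+2.04 V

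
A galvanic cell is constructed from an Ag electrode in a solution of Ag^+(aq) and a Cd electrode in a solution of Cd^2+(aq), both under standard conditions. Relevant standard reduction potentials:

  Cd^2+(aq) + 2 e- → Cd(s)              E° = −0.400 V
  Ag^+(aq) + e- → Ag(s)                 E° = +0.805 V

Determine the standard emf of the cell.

The Ag⁺/Ag couple has the higher E°, so Ag ion is reduced (cathode) and Cd is oxidized (anode).
E°cell = E°(cathode) − E°(anode) = +0.805 − (−0.400) = +1.205 V.

+1.205 V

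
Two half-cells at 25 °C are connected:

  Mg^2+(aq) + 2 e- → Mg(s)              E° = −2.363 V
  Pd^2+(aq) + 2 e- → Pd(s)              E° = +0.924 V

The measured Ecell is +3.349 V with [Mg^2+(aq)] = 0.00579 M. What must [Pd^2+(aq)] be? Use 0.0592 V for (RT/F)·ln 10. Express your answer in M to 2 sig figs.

Pd²⁺/Pd is the cathode (higher E°); E°cell = +0.924 − (−2.363) = +3.287 V with n = 2.
Since E = E° − (0.0592/n)·log Q, log Q = n(E° − E)/0.0592 = −2.095.
Balancing electrons gives Pd^2+(aq) + Mg(s) → Pd(s) + Mg^2+(aq); thus Q = [Mg^2+(aq)] / [Pd^2+(aq)].
Substituting the known concentrations and solving, log [Pd^2+(aq)] = −0.142 and [Pd^2+(aq)] = 0.72 M.

0.72 M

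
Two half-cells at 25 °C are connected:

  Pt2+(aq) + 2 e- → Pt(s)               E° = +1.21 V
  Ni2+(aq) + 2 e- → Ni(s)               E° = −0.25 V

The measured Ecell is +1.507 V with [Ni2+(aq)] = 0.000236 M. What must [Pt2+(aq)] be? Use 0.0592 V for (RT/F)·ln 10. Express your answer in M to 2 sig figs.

0.0091 M

With Pt²⁺/Pt at the cathode and Ni²⁺/Ni at the anode, E°cell = +1.21 − (−0.25) = +1.46 V (n = 2).
From the Nernst equation, log Q = n(E° − E)/0.0592 = 2·(+1.46 − (+1.507))/0.0592 = −1.588.
The balanced reaction is Pt2+(aq) + Ni(s) → Pt(s) + Ni2+(aq), so Q = [Ni2+(aq)] / [Pt2+(aq)].
Substituting the known concentrations and solving, log [Pt2+(aq)] = −2.039 and [Pt2+(aq)] = 0.0091 M.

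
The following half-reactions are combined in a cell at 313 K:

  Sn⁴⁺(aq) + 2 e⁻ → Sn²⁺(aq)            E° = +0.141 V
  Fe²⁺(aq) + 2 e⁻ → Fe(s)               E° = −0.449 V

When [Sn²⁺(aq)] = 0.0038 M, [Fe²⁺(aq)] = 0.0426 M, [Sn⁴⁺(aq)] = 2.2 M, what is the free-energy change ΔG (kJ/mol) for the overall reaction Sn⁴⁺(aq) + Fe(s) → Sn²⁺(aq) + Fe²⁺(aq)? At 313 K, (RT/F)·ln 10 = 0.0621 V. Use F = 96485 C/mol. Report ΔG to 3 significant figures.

−139 kJ/mol

With Sn⁴⁺/Sn²⁺ reduced at the cathode, E°cell = +0.141 − (−0.449) = +0.590 V and n = 2.
Here Q = ([Sn²⁺(aq)]·[Fe²⁺(aq)]) / [Sn⁴⁺(aq)] = 7.36×10^−5 (log Q = −4.133), giving E = +0.590 − (0.0621/2)·(−4.133) = +0.7183 V.
Finally ΔG = −nFE = −(2)(96485 C/mol)(+0.7183 V) = −139 kJ/mol.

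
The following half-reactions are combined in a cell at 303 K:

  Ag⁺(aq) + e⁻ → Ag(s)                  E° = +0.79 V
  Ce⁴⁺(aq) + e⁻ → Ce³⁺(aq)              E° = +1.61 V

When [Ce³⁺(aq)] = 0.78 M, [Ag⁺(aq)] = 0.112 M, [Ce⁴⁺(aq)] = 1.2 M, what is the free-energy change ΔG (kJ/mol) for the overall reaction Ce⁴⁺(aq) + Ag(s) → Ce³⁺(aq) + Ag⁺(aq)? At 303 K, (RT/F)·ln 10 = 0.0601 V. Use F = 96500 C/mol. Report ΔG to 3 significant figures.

−85.7 kJ/mol

The standard cell potential is +1.61 − (+0.79) = +0.82 V, with n = 1 electron in the balanced equation.
The reaction quotient is ([Ce³⁺(aq)]·[Ag⁺(aq)]) / [Ce⁴⁺(aq)] = 0.0728; by Nernst, E = +0.82 − (0.0601/1)(−1.138) = +0.8884 V.
ΔG = −nFE = −(1)(96500)(+0.8884) J/mol = −85.7 kJ/mol.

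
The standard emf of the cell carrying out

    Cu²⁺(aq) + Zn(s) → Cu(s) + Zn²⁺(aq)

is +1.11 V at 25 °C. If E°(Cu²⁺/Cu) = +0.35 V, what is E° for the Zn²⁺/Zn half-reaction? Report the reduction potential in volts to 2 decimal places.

In the reaction as written the Cu²⁺/Cu couple is reduced (cathode) and Zn²⁺/Zn is oxidized (anode), so E°cell = E°(Cu²⁺/Cu) − E°(Zn²⁺/Zn).
E°(Zn²⁺/Zn) = E°(cathode) − E°cell = +0.35 − (+1.11) = −0.76 V.

−0.76 V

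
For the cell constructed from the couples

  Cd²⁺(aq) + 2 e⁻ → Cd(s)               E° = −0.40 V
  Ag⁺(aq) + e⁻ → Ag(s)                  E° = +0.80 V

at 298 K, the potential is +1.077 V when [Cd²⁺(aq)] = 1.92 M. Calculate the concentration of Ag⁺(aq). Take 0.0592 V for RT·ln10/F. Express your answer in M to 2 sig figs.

0.012 M

The Ag⁺/Ag couple has the larger reduction potential, so it is the cathode: E°cell = +0.80 − (−0.40) = +1.20 V and n = 2.
Rearranging E = E° − (0.0592/n)·log Q gives log Q = 2(+1.20 − (+1.077))/0.0592 = 4.155.
For 2 Ag⁺(aq) + Cd(s) → 2 Ag(s) + Cd²⁺(aq), the reaction quotient is Q = [Cd²⁺(aq)] / [Ag⁺(aq)]^2.
Solving for the unknown gives log [Ag⁺(aq)] = −1.936, so [Ag⁺(aq)] ≈ 0.012 M.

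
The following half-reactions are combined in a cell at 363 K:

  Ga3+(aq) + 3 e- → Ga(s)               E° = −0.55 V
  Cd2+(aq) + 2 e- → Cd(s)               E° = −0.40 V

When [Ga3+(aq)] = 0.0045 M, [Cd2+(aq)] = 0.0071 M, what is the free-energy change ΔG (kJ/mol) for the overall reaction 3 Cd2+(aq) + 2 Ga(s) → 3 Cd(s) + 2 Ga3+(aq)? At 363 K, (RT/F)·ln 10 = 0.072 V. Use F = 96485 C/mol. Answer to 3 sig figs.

E°cell = −0.40 − (−0.55) = +0.15 V; the balanced reaction transfers n = 6 electrons.
The reaction quotient is [Ga3+(aq)]^2 / [Cd2+(aq)]^3 = 56.6; by Nernst, E = +0.15 − (0.072/6)(1.753) = +0.1290 V.
ΔG = −nFE = −(6)(96485)(+0.1290) J/mol = −74.7 kJ/mol.

−74.7 kJ/mol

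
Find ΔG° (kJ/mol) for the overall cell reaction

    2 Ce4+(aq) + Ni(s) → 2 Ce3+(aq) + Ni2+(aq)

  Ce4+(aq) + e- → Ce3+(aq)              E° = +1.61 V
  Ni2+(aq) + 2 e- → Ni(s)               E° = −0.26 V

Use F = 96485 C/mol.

−361 kJ/mol

In the reaction as written Ce4+(aq) is reduced, so the Ce⁴⁺/Ce³⁺ couple is the cathode and Ni²⁺/Ni is the anode.
E°cell = +1.61 − (−0.26) = +1.87 V; balancing electrons gives n = 2.
ΔG° = −nFE°cell = −(2)(96485)(+1.87) J/mol = −361 kJ/mol.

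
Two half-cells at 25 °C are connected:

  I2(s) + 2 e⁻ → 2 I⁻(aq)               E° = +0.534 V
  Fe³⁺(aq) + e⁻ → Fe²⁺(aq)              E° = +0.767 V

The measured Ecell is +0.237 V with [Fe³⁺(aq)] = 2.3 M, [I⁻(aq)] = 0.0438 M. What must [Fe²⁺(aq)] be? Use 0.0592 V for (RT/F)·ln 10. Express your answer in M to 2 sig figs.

0.086 M

With Fe³⁺/Fe²⁺ at the cathode and I₂/I⁻ at the anode, E°cell = +0.767 − (+0.534) = +0.233 V (n = 2).
Since E = E° − (0.0592/n)·log Q, log Q = n(E° − E)/0.0592 = −0.135.
Balancing electrons gives 2 Fe³⁺(aq) + 2 I⁻(aq) → 2 Fe²⁺(aq) + I2(s); thus Q = [Fe²⁺(aq)]^2 / ([Fe³⁺(aq)]^2·[I⁻(aq)]^2).
Substituting the known concentrations and solving, log [Fe²⁺(aq)] = −1.064 and [Fe²⁺(aq)] = 0.086 M.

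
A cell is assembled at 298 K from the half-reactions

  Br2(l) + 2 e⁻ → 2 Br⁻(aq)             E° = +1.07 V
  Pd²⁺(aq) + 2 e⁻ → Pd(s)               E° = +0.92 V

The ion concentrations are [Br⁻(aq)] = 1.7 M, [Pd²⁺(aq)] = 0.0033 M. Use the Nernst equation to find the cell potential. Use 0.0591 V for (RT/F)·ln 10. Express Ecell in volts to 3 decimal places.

Br₂/Br⁻ is reduced (cathode, E° = +1.07 V) and Pd²⁺/Pd is oxidized (anode).
The standard potential is +1.07 − (+0.92) = +0.15 V and the balanced reaction transfers n = 2 electrons.
Balancing gives Br2(l) + Pd(s) → 2 Br⁻(aq) + Pd²⁺(aq); hence Q = [Br⁻(aq)]^2·[Pd²⁺(aq)] = 0.00954 (log Q = −2.021).
E = E° − (0.0591/n)·log Q = +0.15 − (0.0591/2)(−2.021) = +0.210 V.

+0.210 V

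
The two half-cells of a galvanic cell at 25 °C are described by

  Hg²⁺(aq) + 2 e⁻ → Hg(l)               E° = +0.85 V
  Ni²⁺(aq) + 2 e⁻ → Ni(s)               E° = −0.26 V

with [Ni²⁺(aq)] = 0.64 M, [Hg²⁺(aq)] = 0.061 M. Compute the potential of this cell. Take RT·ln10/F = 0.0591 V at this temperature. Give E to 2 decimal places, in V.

+1.08 V

Since E°(Hg²⁺/Hg) > E°(Ni²⁺/Ni), Hg²⁺/Hg serves as the cathode.
E°cell = +0.85 − (−0.26) = +1.11 V, with n = 2 electrons transferred.
For the overall reaction Hg²⁺(aq) + Ni(s) → Hg(l) + Ni²⁺(aq), Q = [Ni²⁺(aq)] / [Hg²⁺(aq)] = 10.5, giving log Q = 1.021.
By the Nernst equation, E = +1.11 − (0.0591/2)·(1.021) = +1.08 V.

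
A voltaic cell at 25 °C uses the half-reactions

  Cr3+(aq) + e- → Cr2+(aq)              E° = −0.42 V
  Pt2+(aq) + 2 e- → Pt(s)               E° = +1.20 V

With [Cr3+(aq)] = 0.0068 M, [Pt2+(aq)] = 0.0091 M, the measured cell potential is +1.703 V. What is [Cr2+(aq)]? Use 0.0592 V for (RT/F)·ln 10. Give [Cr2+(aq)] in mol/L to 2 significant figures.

Pt²⁺/Pt is the cathode (higher E°); E°cell = +1.20 − (−0.42) = +1.62 V with n = 2.
Rearranging E = E° − (0.0592/n)·log Q gives log Q = 2(+1.62 − (+1.703))/0.0592 = −2.804.
For Pt2+(aq) + 2 Cr2+(aq) → Pt(s) + 2 Cr3+(aq), the reaction quotient is Q = [Cr3+(aq)]^2 / ([Pt2+(aq)]·[Cr2+(aq)]^2).
Solving for the unknown gives log [Cr2+(aq)] = 0.255, so [Cr2+(aq)] ≈ 1.8 M.

1.8 M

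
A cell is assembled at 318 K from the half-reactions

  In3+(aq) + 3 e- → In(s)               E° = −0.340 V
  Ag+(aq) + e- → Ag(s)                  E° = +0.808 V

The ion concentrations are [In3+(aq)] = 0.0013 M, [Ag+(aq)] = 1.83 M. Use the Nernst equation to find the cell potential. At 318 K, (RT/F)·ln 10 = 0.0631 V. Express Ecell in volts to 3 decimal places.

The Ag⁺/Ag couple has the more positive E°, so it is the cathode; In³⁺/In is the anode.
E°cell = +0.808 − (−0.340) = +1.148 V, with n = 3 electrons transferred.
The balanced reaction is 3 Ag+(aq) + In(s) → 3 Ag(s) + In3+(aq), so Q = [In3+(aq)] / [Ag+(aq)]^3 = 0.000212 and log Q = −3.673.
By the Nernst equation, E = +1.148 − (0.0631/3)·(−3.673) = +1.225 V.

+1.225 V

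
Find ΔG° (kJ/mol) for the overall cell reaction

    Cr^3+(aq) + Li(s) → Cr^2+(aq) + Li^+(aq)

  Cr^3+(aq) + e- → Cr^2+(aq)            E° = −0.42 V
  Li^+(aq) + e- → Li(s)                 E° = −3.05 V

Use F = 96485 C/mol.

−254 kJ/mol

In the reaction as written Cr^3+(aq) is reduced, so the Cr³⁺/Cr²⁺ couple is the cathode and Li⁺/Li is the anode.
E°cell = −0.42 − (−3.05) = +2.63 V; balancing electrons gives n = 1.
ΔG° = −nFE°cell = −(1)(96485)(+2.63) J/mol = −254 kJ/mol.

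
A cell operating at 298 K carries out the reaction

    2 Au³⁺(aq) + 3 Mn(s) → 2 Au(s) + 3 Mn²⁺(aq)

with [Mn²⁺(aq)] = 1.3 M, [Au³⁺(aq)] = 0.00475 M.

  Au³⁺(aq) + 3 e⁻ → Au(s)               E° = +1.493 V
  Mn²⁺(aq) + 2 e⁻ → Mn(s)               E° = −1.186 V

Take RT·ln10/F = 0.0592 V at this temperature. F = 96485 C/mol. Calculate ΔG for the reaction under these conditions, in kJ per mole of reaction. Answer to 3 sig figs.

The standard cell potential is +1.493 − (−1.186) = +2.679 V, with n = 6 electrons in the balanced equation.
The reaction quotient is [Mn²⁺(aq)]^3 / [Au³⁺(aq)]^2 = 9.74×10^4; by Nernst, E = +2.679 − (0.0592/6)(4.988) = +2.6298 V.
Then ΔG = −nFE = −6 × 96485 × +2.6298 J/mol = −1520 kJ/mol.

−1520 kJ/mol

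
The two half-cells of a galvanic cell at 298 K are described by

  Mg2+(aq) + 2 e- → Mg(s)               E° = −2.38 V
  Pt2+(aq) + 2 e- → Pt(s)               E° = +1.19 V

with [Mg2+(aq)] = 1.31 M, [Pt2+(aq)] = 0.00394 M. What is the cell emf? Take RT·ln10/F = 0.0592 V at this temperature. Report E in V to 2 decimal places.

+3.50 V

Since E°(Pt²⁺/Pt) > E°(Mg²⁺/Mg), Pt²⁺/Pt serves as the cathode.
E°cell = +1.19 − (−2.38) = +3.57 V, with n = 2 electrons transferred.
For the overall reaction Pt2+(aq) + Mg(s) → Pt(s) + Mg2+(aq), Q = [Mg2+(aq)] / [Pt2+(aq)] = 332, giving log Q = 2.522.
By the Nernst equation, E = +3.57 − (0.0592/2)·(2.522) = +3.50 V.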